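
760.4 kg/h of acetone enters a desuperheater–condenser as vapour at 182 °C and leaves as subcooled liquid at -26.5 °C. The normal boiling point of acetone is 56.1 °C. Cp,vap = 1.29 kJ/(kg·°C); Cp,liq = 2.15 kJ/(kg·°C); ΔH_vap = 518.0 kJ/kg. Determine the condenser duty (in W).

vapour 182→56.1 °C: -162.41 kJ/kg
condensation at 56.1 °C: -518 kJ/kg
liquid 56.1→-26.5 °C: -177.59 kJ/kg
Δh = -162.41 + -518 + -177.59 = -858 kJ/kg
Q = ṁ·Δh = 760.4 kg/h × -858 kJ/kg = -652420 kJ/h
|Q| = 181.23 kW = 181230 W

Q_c = 181000 W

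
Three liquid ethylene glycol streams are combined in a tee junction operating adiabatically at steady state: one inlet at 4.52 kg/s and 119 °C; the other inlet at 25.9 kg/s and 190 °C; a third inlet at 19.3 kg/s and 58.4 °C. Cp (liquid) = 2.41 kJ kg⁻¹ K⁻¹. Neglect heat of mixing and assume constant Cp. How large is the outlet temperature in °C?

Energy balance with Q = 0: Σ ṁᵢCp,ᵢ(T_out − Tᵢ) = 0
Σ ṁᵢCp,ᵢTᵢ = 4.52×2.41×119 + 25.9×2.41×190 + 19.3×2.41×58.4 = 15872
Σ ṁᵢCp,ᵢ = 4.52×2.41 + 25.9×2.41 + 19.3×2.41 = 119.83
T_out = 15872 / 119.83 = 132.46 °C

T_out = 132 °C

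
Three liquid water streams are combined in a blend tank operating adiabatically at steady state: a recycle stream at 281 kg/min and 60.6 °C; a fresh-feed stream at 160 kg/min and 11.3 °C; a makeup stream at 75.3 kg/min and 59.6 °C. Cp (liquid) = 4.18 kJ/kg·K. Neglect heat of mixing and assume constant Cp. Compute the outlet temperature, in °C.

Adiabatic, steady state ⇒ Σ ṁᵢCp,ᵢ(T_out − Tᵢ) = 0
Σ ṁᵢCp,ᵢTᵢ = 281×4.18×60.6 + 160×4.18×11.3 + 75.3×4.18×59.6 = 97496
Σ ṁᵢCp,ᵢ = 281×4.18 + 160×4.18 + 75.3×4.18 = 2158.1
T_out = 97496 / 2158.1 = 45.176 °C

T_out = 45.2 °C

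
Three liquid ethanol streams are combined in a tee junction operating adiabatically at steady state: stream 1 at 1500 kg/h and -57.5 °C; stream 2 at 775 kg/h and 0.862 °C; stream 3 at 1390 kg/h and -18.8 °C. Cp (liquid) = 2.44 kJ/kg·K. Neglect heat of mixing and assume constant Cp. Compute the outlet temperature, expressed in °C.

Adiabatic, steady state ⇒ Σ ṁᵢCp,ᵢ(T_out − Tᵢ) = 0
T_out = Σ ṁᵢCp,ᵢTᵢ / Σ ṁᵢCp,ᵢ
      = -272580 / 8942.6 = -30.481 °C

T_out = -30.5 °C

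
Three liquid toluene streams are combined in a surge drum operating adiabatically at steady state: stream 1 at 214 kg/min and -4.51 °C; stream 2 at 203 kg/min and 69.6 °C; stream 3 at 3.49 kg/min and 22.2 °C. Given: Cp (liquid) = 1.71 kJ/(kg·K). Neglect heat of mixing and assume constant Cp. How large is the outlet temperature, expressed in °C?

T_out = 31.5 °C

Adiabatic, steady state ⇒ Σ ṁᵢCp,ᵢ(T_out − Tᵢ) = 0
Σ ṁᵢCp,ᵢTᵢ = 214×1.71×-4.51 + 203×1.71×69.6 + 3.49×1.71×22.2 = 22642
Σ ṁᵢCp,ᵢ = 214×1.71 + 203×1.71 + 3.49×1.71 = 719.04
T_out = 22642 / 719.04 = 31.49 °C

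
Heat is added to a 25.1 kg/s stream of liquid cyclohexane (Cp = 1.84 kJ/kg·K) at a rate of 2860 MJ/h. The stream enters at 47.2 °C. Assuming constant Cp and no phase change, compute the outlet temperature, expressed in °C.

T_out = 64.4 °C

Q = 2860 MJ/h = 794.44 kJ/s
ΔT = Q/(ṁ·Cp) = 794.44/(25.1×1.84) = 17.202 K
T_out = 47.2 + 17.202 = 64.402 °C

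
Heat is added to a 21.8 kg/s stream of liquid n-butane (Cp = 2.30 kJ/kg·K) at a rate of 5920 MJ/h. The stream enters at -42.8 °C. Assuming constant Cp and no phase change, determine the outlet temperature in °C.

T_out = -10.0 °C

Q = 5920 MJ/h = 1644.4 kJ/s
ΔT = Q/(ṁ·Cp) = 1644.4/(21.8×2.30) = 32.797 K
T_out = -42.8 + 32.797 = -10.003 °C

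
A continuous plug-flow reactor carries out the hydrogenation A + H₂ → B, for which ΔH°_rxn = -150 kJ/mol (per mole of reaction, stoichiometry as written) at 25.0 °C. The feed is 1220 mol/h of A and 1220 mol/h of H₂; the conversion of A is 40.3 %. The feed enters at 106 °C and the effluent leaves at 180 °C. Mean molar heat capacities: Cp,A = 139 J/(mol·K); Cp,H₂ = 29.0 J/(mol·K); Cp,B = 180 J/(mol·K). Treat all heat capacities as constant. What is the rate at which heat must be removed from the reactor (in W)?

Q_out = 16000 W

Extent of reaction ξ = 0.403 × 1220 = 491.66 mol/h
Reaction term: ξ·ΔH°_rxn = 491.66 × -150 = -73749 kJ/h
Sensible, feed 106→25 °C: -16602 kJ/h
Outlet flows (mol/h): A 728.34, H₂ 728.34, B 491.66
Sensible, products 25→180 °C: 32683 kJ/h
Q = ΔH = -57667 kJ/h = -16.019 kW
Heat removed = 16019 W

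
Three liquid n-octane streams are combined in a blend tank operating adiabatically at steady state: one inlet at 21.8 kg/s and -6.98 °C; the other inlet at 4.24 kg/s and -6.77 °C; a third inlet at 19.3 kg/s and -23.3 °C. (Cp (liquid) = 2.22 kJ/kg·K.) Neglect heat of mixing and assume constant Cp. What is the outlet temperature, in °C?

Adiabatic, steady state ⇒ Σ ṁᵢCp,ᵢ(T_out − Tᵢ) = 0
T_out = Σ ṁᵢCp,ᵢTᵢ / Σ ṁᵢCp,ᵢ
      = -1399.8 / 100.65 = -13.907 °C

T_out = -13.9 °C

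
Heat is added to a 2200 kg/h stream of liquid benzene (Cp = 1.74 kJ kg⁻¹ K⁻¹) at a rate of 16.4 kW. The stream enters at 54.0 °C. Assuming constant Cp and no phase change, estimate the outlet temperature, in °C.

Q = 16.4 kW = 59040 kJ/h
ΔT = Q/(ṁ·Cp) = 59040/(2200×1.74) = 15.423 K
T_out = 54.0 + 15.423 = 69.423 °C

T_out = 69.4 °C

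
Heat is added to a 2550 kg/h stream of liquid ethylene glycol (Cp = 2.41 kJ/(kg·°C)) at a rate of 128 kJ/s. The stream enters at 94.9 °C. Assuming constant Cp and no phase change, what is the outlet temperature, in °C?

T_out = 170 °C

Q = 128 kJ/s = 460800 kJ/h
ΔT = Q/(ṁ·Cp) = 460800/(2550×2.41) = 74.982 K
T_out = 94.9 + 74.982 = 169.88 °C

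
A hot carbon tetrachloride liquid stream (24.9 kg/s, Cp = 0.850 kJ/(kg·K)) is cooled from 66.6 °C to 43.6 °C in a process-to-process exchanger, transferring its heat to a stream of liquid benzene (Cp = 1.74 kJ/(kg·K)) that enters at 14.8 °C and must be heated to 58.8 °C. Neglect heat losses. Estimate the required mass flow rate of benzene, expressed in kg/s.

ṁ_c = 6.36 kg/s

Heat released by hot stream: Q = 24.9 × 0.850 × (66.6 − 43.6) = 486.79 kJ/s
Energy balance on cold side (adiabatic exchanger): Q = ṁ_c·Cp_c·(T_c,out − T_c,in)
ṁ_c = 486.79 / [1.74 × (58.8 − 14.8)] = 6.3583 kg/s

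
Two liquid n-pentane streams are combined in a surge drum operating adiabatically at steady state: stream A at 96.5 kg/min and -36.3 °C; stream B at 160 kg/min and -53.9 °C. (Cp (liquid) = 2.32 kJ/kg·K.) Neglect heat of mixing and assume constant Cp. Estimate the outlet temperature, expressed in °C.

T_out = -47.3 °C

Energy balance with Q = 0: Σ ṁᵢCp,ᵢ(T_out − Tᵢ) = 0
Σ ṁᵢCp,ᵢTᵢ = 96.5×2.32×-36.3 + 160×2.32×-53.9 = -28135
Σ ṁᵢCp,ᵢ = 96.5×2.32 + 160×2.32 = 595.08
T_out = -28135 / 595.08 = -47.279 °C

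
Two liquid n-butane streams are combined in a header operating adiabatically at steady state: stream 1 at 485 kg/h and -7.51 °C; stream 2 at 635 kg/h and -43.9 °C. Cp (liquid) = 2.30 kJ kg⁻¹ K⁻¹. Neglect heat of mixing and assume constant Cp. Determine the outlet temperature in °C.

T_out = -28.1 °C

Energy balance with Q = 0: Σ ṁᵢCp,ᵢ(T_out − Tᵢ) = 0
Σ ṁᵢCp,ᵢTᵢ = 485×2.30×-7.51 + 635×2.30×-43.9 = -72493
Σ ṁᵢCp,ᵢ = 485×2.30 + 635×2.30 = 2576
T_out = -72493 / 2576 = -28.142 °C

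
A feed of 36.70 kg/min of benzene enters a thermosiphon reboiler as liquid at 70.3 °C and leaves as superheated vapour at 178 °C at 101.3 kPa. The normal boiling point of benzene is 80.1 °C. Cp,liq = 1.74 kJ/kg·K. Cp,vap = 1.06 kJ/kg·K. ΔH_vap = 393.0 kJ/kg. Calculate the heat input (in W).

liquid 70.3→80.1 °C: 17.052 kJ/kg
vaporisation at 80.1 °C: 393 kJ/kg
vapour 80.1→178 °C: 103.77 kJ/kg
Δh = 17.052 + 393 + 103.77 = 513.83 kJ/kg
Q = ṁ·Δh = 36.70 kg/min × 513.83 kJ/kg = 18857 kJ/min
|Q| = 314.29 kW = 314290 W

Q = 314000 W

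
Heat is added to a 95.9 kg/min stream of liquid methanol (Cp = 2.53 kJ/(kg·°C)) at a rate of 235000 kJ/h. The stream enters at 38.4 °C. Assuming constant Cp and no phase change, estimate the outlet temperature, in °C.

T_out = 54.5 °C

Q = 235000 kJ/h = 3916.7 kJ/min
ΔT = Q/(ṁ·Cp) = 3916.7/(95.9×2.53) = 16.143 K
T_out = 38.4 + 16.143 = 54.543 °C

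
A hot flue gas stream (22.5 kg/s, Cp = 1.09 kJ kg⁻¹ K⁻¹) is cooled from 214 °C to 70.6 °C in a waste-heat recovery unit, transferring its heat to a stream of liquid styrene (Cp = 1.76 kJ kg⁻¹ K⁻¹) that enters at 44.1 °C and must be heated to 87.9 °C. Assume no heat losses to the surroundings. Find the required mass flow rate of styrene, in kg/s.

Heat released by hot stream: Q = 22.5 × 1.09 × (214 − 70.6) = 3516.9 kJ/s
Energy balance on cold side (adiabatic exchanger): Q = ṁ_c·Cp_c·(T_c,out − T_c,in)
ṁ_c = 3516.9 / [1.76 × (87.9 − 44.1)] = 45.622 kg/s

ṁ_c = 45.6 kg/s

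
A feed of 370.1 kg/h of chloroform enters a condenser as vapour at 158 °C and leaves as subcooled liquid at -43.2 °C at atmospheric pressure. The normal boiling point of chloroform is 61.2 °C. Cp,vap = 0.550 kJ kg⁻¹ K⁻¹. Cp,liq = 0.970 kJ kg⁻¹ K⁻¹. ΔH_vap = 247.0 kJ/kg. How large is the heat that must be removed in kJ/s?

Q_c = 41.3 kJ/s

vapour 158→61.2 °C: -53.24 kJ/kg
condensation at 61.2 °C: -247 kJ/kg
liquid 61.2→-43.2 °C: -101.27 kJ/kg
Δh = -53.24 + -247 + -101.27 = -401.51 kJ/kg
Q = ṁ·Δh = 370.1 kg/h × -401.51 kJ/kg = -148600 kJ/h
|Q| = 41.277 kW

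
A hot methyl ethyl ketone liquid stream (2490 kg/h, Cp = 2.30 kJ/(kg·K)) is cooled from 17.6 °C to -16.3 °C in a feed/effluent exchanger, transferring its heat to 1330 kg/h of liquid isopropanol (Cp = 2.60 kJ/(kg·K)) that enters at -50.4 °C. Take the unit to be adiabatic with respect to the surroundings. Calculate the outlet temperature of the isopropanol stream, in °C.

Heat released by hot stream: Q = 2490 × 2.30 × (17.6 − -16.3) = 194150 kJ/h
Energy balance on cold side (adiabatic exchanger): Q = ṁ_c·Cp_c·(T_c,out − T_c,in)
T_c,out = -50.4 + 194150/(1330 × 2.60) = 5.7438 °C

T_c,out = 5.74 °C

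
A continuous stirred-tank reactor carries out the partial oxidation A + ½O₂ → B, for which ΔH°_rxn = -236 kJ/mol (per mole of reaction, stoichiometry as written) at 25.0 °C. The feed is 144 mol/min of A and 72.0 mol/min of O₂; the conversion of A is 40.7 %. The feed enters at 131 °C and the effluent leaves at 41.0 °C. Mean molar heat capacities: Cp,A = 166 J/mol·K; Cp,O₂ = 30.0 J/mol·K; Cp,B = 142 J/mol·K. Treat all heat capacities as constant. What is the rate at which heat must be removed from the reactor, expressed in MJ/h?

Q_out = 973 MJ/h

Extent of reaction ξ = 0.407 × 144 = 58.608 mol/min
Reaction term: ξ·ΔH°_rxn = 58.608 × -236 = -13831 kJ/min
Sensible, feed 131→25 °C: -2762.8 kJ/min
Outlet flows (mol/min): A 85.392, O₂ 42.696, B 58.608
Sensible, products 25→41.0 °C: 380.45 kJ/min
Q = ΔH = -16214 kJ/min = -270.23 kW
Heat removed = 972.83 MJ/h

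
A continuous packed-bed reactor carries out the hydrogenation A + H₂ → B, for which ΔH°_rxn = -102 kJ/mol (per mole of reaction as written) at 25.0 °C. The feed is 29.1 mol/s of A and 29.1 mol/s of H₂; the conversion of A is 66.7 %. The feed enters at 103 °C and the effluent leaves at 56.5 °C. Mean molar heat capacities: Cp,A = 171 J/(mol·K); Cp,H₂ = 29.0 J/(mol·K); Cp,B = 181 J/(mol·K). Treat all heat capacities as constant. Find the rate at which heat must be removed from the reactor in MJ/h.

Q_out = 8140 MJ/h

Extent of reaction ξ = 0.667 × 29.1 = 19.41 mol/s
Reaction term: ξ·ΔH°_rxn = 19.41 × -102 = -1979.8 kJ/s
Sensible, feed 103→25 °C: -453.96 kJ/s
Outlet flows (mol/s): A 9.6903, H₂ 9.6903, B 19.41
Sensible, products 25→56.5 °C: 171.71 kJ/s
Q = ΔH = -2262 kJ/s = -2262 kW
Heat removed = 8143.3 MJ/h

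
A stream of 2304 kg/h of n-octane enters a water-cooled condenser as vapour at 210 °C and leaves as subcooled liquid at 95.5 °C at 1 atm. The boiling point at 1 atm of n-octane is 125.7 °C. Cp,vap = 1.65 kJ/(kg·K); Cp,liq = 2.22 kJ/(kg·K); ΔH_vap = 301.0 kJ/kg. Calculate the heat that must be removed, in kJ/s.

vapour 210→125.7 °C: -139.09 kJ/kg
condensation at 125.7 °C: -301 kJ/kg
liquid 125.7→95.5 °C: -67.044 kJ/kg
Δh = -139.09 + -301 + -67.044 = -507.14 kJ/kg
Q = ṁ·Δh = 2304 kg/h × -507.14 kJ/kg = -1.1684e+06 kJ/h
|Q| = 324.57 kW

Q_c = 325 kJ/s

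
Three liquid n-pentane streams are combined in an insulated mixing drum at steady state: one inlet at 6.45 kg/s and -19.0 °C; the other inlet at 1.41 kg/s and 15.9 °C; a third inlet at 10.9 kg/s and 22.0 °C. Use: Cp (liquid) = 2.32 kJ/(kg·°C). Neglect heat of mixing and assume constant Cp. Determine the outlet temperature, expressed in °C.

T_out = 7.45 °C

No heat crosses the boundary, so H_out = H_in.
Σ ṁᵢCp,ᵢTᵢ = 6.45×2.32×-19.0 + 1.41×2.32×15.9 + 10.9×2.32×22.0 = 324.03
Σ ṁᵢCp,ᵢ = 6.45×2.32 + 1.41×2.32 + 10.9×2.32 = 43.523
T_out = 324.03 / 43.523 = 7.445 °C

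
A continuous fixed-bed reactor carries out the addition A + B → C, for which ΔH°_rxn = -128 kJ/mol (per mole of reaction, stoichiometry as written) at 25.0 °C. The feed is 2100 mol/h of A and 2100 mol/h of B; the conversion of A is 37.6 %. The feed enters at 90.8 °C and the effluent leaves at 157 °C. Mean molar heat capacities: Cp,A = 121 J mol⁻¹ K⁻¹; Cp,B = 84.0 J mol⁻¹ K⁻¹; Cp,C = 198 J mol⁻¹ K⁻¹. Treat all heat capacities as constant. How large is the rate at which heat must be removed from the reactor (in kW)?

Q_out = 20.4 kW

Extent of reaction ξ = 0.376 × 2100 = 789.6 mol/h
Reaction term: ξ·ΔH°_rxn = 789.6 × -128 = -101070 kJ/h
Sensible, feed 90.8→25 °C: -28327 kJ/h
Outlet flows (mol/h): A 1310.4, B 1310.4, C 789.6
Sensible, products 25→157 °C: 56096 kJ/h
Q = ΔH = -73299 kJ/h = -20.361 kW
Heat removed = 20.361 kW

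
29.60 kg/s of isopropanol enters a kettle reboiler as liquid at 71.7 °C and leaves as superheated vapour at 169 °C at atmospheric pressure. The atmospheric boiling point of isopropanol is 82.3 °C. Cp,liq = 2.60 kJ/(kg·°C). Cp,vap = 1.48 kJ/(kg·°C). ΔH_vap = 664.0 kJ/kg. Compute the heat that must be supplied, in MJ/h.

Q = 87400 MJ/h

liquid 71.7→82.3 °C: 27.56 kJ/kg
vaporisation at 82.3 °C: 664 kJ/kg
vapour 82.3→169 °C: 128.32 kJ/kg
Δh = 27.56 + 664 + 128.32 = 819.88 kJ/kg
Q = ṁ·Δh = 29.60 kg/s × 819.88 kJ/kg = 24268 kJ/s
|Q| = 24268 kW = 87366 MJ/h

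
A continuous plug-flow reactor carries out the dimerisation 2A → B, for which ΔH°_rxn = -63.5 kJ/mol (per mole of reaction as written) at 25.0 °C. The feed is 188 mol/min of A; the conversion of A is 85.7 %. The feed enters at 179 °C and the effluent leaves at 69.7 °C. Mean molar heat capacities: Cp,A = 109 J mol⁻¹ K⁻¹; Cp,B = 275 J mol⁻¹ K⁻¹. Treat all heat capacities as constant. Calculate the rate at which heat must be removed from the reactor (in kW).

Q_out = 119 kW

Extent of reaction ξ = 0.857 × 188 / 2 = 80.558 mol/min
Reaction term: ξ·ΔH°_rxn = 80.558 × -63.5 = -5115.4 kJ/min
Sensible, feed 179→25 °C: -3155.8 kJ/min
Outlet flows (mol/min): A 26.884, B 80.558
Sensible, products 25→69.7 °C: 1121.2 kJ/min
Q = ΔH = -7150 kJ/min = -119.17 kW
Heat removed = 119.17 kW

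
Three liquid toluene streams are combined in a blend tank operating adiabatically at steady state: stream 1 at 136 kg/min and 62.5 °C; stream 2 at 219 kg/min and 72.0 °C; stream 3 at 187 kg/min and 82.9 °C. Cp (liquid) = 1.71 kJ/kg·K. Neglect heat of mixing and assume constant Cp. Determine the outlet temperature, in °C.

Adiabatic, steady state ⇒ Σ ṁᵢCp,ᵢ(T_out − Tᵢ) = 0
Σ ṁᵢCp,ᵢTᵢ = 136×1.71×62.5 + 219×1.71×72.0 + 187×1.71×82.9 = 68007
Σ ṁᵢCp,ᵢ = 136×1.71 + 219×1.71 + 187×1.71 = 926.82
T_out = 68007 / 926.82 = 73.377 °C

T_out = 73.4 °C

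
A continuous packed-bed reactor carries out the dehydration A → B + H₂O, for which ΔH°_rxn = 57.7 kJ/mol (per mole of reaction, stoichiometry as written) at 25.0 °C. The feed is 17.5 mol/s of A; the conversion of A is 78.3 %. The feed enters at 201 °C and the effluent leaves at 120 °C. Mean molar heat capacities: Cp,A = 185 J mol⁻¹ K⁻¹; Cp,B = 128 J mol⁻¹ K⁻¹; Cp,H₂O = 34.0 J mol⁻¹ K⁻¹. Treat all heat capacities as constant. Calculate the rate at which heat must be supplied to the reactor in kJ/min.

Extent of reaction ξ = 0.783 × 17.5 = 13.703 mol/s
Reaction term: ξ·ΔH°_rxn = 13.703 × 57.7 = 790.63 kJ/s
Sensible, feed 201→25 °C: -569.8 kJ/s
Outlet flows (mol/s): A 3.7975, B 13.703, H₂O 13.703
Sensible, products 25→120 °C: 277.62 kJ/s
Q = ΔH = 498.46 kJ/s = 498.46 kW
Heat supplied = 29907 kJ/min

Q_in = 29900 kJ/min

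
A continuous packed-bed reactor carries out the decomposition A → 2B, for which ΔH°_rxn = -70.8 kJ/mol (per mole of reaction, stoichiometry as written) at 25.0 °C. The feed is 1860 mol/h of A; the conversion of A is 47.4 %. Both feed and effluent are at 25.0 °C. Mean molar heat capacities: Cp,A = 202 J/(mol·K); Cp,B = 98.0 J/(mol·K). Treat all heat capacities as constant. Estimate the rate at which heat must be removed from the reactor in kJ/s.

Q_out = 17.3 kJ/s

Extent of reaction ξ = 0.474 × 1860 = 881.64 mol/h
Reaction term: ξ·ΔH°_rxn = 881.64 × -70.8 = -62420 kJ/h
Q = ΔH = -62420 kJ/h = -17.339 kW
Heat removed = 17.339 kJ/s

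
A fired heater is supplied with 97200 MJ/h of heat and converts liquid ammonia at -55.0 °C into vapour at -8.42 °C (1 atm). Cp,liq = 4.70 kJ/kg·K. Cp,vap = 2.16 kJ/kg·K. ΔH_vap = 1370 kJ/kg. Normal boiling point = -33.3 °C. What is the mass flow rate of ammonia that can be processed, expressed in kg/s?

Δh = 4.70×(-33.3−-55.0) + 1370 + 2.16×(-8.42−-33.3) = 1525.7 kJ/kg
Q = 97200 MJ/h = 27000 kJ/s = 27000 kJ/s
ṁ = Q/Δh = 27000 / 1525.7 = 17.696 kg/s

ṁ = 17.7 kg/s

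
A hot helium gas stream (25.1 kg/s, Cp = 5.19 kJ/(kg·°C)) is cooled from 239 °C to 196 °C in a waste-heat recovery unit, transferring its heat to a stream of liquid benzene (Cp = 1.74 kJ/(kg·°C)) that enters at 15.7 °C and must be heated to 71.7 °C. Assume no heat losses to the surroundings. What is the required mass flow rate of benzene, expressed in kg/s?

ṁ_c = 57.5 kg/s

Heat released by hot stream: Q = 25.1 × 5.19 × (239 − 196) = 5601.6 kJ/s
Energy balance on cold side (adiabatic exchanger): Q = ṁ_c·Cp_c·(T_c,out − T_c,in)
ṁ_c = 5601.6 / [1.74 × (71.7 − 15.7)] = 57.487 kg/s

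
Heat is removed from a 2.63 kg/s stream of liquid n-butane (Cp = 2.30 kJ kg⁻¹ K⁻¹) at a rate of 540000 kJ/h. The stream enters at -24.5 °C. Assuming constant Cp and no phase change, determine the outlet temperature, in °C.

Q = 540000 kJ/h = 150 kJ/s
ΔT = Q/(ṁ·Cp) = 150/(2.63×2.30) = 24.797 K
T_out = -24.5 − 24.797 = -49.297 °C

T_out = -49.3 °C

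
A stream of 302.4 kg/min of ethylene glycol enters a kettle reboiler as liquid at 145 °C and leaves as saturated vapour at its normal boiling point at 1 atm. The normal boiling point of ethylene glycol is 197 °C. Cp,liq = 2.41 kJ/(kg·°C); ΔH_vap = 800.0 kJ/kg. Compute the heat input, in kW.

Q = 4660 kW

liquid 145→197 °C: 125.32 kJ/kg
vaporisation at 197 °C: 800 kJ/kg
Δh = 125.32 + 800 = 925.32 kJ/kg
Q = ṁ·Δh = 302.4 kg/min × 925.32 kJ/kg = 279820 kJ/min
|Q| = 4663.6 kW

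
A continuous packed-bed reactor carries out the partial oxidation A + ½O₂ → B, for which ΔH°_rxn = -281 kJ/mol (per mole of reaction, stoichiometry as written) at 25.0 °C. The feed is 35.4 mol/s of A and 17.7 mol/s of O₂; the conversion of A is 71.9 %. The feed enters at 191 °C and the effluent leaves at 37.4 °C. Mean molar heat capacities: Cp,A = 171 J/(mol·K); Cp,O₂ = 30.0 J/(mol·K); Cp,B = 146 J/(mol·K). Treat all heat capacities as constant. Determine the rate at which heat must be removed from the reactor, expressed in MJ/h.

Q_out = 29400 MJ/h

Extent of reaction ξ = 0.719 × 35.4 = 25.453 mol/s
Reaction term: ξ·ΔH°_rxn = 25.453 × -281 = -7152.2 kJ/s
Sensible, feed 191→25 °C: -1093 kJ/s
Outlet flows (mol/s): A 9.9474, O₂ 4.9737, B 25.453
Sensible, products 25→37.4 °C: 69.022 kJ/s
Q = ΔH = -8176.2 kJ/s = -8176.2 kW
Heat removed = 29434 MJ/h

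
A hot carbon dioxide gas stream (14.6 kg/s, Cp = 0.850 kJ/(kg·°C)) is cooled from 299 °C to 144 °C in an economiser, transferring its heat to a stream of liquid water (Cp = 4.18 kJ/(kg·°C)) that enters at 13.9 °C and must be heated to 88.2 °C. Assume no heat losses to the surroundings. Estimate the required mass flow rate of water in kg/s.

Heat released by hot stream: Q = 14.6 × 0.850 × (299 − 144) = 1923.5 kJ/s
Energy balance on cold side (adiabatic exchanger): Q = ṁ_c·Cp_c·(T_c,out − T_c,in)
ṁ_c = 1923.5 / [4.18 × (88.2 − 13.9)] = 6.1935 kg/s

ṁ_c = 6.19 kg/s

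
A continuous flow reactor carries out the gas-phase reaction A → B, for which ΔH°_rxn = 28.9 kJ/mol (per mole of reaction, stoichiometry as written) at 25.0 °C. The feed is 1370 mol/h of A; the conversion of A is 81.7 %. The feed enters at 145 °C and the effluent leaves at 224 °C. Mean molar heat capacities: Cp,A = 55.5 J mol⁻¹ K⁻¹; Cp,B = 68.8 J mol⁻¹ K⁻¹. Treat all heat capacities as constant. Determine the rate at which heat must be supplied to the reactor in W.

Q_in = 11500 W

Extent of reaction ξ = 0.817 × 1370 = 1119.3 mol/h
Reaction term: ξ·ΔH°_rxn = 1119.3 × 28.9 = 32347 kJ/h
Sensible, feed 145→25 °C: -9124.2 kJ/h
Outlet flows (mol/h): A 250.71, B 1119.3
Sensible, products 25→224 °C: 18093 kJ/h
Q = ΔH = 41317 kJ/h = 11.477 kW
Heat supplied = 11477 W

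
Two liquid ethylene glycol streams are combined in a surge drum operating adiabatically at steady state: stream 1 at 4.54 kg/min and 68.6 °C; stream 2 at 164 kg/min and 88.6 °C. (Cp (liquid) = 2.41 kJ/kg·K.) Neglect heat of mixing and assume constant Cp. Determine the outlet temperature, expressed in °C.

T_out = 88.1 °C

Energy balance with Q = 0: Σ ṁᵢCp,ᵢ(T_out − Tᵢ) = 0
T_out = Σ ṁᵢCp,ᵢTᵢ / Σ ṁᵢCp,ᵢ
      = 35769 / 406.18 = 88.061 °C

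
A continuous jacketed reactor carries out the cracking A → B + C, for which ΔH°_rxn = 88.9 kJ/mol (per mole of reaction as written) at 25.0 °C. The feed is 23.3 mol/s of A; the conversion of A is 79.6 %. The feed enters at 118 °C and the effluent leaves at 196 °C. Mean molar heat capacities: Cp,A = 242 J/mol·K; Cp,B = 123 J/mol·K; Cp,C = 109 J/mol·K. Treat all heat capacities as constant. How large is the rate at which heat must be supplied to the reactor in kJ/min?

Q_in = 123000 kJ/min

Extent of reaction ξ = 0.796 × 23.3 = 18.547 mol/s
Reaction term: ξ·ΔH°_rxn = 18.547 × 88.9 = 1648.8 kJ/s
Sensible, feed 118→25 °C: -524.39 kJ/s
Outlet flows (mol/s): A 4.7532, B 18.547, C 18.547
Sensible, products 25→196 °C: 932.49 kJ/s
Q = ΔH = 2056.9 kJ/s = 2056.9 kW
Heat supplied = 123410 kJ/min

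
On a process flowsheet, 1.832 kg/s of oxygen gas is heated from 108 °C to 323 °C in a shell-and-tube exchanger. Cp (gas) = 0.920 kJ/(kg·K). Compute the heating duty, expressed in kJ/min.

Q = ṁ·Cp·ΔT = 1.832 × 0.920 × (323 − 108) = 362.37 kJ/s
Heating duty = 21742 kJ/min

Q = 21700 kJ/min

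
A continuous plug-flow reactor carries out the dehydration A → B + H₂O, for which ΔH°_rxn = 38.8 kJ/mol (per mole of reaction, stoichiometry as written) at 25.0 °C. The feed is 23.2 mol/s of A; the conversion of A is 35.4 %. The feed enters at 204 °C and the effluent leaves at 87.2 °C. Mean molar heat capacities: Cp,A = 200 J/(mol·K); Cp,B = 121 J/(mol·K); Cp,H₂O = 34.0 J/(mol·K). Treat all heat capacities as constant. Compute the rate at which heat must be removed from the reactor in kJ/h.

Extent of reaction ξ = 0.354 × 23.2 = 8.2128 mol/s
Reaction term: ξ·ΔH°_rxn = 8.2128 × 38.8 = 318.66 kJ/s
Sensible, feed 204→25 °C: -830.56 kJ/s
Outlet flows (mol/s): A 14.987, B 8.2128, H₂O 8.2128
Sensible, products 25→87.2 °C: 265.62 kJ/s
Q = ΔH = -246.28 kJ/s = -246.28 kW
Heat removed = 886620 kJ/h

Q_out = 887000 kJ/h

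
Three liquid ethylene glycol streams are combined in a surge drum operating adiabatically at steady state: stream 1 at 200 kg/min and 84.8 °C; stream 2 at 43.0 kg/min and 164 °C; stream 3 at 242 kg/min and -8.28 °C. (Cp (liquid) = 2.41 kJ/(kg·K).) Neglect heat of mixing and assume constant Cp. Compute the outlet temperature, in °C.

No heat crosses the boundary, so H_out = H_in.
T_out = Σ ṁᵢCp,ᵢTᵢ / Σ ṁᵢCp,ᵢ
      = 53040 / 1168.9 = 45.378 °C

T_out = 45.4 °C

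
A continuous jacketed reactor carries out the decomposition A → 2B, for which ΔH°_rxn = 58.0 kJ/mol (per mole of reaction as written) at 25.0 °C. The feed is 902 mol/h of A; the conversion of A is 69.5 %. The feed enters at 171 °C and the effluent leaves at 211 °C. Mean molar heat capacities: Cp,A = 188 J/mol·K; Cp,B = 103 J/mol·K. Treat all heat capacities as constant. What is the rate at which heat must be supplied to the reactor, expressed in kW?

Q_in = 12.6 kW

Extent of reaction ξ = 0.695 × 902 = 626.89 mol/h
Reaction term: ξ·ΔH°_rxn = 626.89 × 58.0 = 36360 kJ/h
Sensible, feed 171→25 °C: -24758 kJ/h
Outlet flows (mol/h): A 275.11, B 1253.8
Sensible, products 25→211 °C: 33640 kJ/h
Q = ΔH = 45241 kJ/h = 12.567 kW
Heat supplied = 12.567 kW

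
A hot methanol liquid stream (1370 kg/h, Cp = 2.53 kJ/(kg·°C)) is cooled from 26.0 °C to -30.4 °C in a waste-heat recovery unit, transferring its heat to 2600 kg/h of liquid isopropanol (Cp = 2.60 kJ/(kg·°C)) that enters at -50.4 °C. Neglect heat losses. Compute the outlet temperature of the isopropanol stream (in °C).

Heat released by hot stream: Q = 1370 × 2.53 × (26.0 − -30.4) = 195490 kJ/h
Energy balance on cold side (adiabatic exchanger): Q = ṁ_c·Cp_c·(T_c,out − T_c,in)
T_c,out = -50.4 + 195490/(2600 × 2.60) = -21.482 °C

T_c,out = -21.5 °C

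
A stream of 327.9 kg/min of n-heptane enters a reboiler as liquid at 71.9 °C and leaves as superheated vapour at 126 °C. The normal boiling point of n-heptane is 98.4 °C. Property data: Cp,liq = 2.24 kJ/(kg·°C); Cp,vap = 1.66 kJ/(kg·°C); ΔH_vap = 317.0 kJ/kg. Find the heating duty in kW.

Q = 2310 kW

liquid 71.9→98.4 °C: 59.36 kJ/kg
vaporisation at 98.4 °C: 317 kJ/kg
vapour 98.4→126 °C: 45.816 kJ/kg
Δh = 59.36 + 317 + 45.816 = 422.18 kJ/kg
Q = ṁ·Δh = 327.9 kg/min × 422.18 kJ/kg = 138430 kJ/min
|Q| = 2307.2 kW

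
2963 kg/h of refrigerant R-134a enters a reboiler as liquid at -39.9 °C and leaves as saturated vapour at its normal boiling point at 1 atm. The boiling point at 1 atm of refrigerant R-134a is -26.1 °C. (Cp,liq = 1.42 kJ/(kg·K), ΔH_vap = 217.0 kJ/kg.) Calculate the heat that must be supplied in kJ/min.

liquid -39.9→-26.1 °C: 19.596 kJ/kg
vaporisation at -26.1 °C: 217 kJ/kg
Δh = 19.596 + 217 = 236.6 kJ/kg
Q = ṁ·Δh = 2963 kg/h × 236.6 kJ/kg = 701030 kJ/h
|Q| = 194.73 kW = 11684 kJ/min

Q = 11700 kJ/min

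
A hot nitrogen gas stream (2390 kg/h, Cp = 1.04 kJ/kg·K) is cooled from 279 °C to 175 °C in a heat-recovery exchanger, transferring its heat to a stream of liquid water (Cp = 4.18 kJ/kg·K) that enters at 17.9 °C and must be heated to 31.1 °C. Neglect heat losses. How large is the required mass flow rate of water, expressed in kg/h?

ṁ_c = 4690 kg/h

Heat released by hot stream: Q = 2390 × 1.04 × (279 − 175) = 258500 kJ/h
Energy balance on cold side (adiabatic exchanger): Q = ṁ_c·Cp_c·(T_c,out − T_c,in)
ṁ_c = 258500 / [4.18 × (31.1 − 17.9)] = 4685.1 kg/h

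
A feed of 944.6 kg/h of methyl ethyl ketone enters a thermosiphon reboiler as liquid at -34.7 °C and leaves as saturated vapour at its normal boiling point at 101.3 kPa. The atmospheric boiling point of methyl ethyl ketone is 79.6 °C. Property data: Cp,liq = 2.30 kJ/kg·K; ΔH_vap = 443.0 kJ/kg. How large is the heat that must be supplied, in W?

liquid -34.7→79.6 °C: 262.89 kJ/kg
vaporisation at 79.6 °C: 443 kJ/kg
Δh = 262.89 + 443 = 705.89 kJ/kg
Q = ṁ·Δh = 944.6 kg/h × 705.89 kJ/kg = 666780 kJ/h
|Q| = 185.22 kW = 185220 W

Q = 185000 W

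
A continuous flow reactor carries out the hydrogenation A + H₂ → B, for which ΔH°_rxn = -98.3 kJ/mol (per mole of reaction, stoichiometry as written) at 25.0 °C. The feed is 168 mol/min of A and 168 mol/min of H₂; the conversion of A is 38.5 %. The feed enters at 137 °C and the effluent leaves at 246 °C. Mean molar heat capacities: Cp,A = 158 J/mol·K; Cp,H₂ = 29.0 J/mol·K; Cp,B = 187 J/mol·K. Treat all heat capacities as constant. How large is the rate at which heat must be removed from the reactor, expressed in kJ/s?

Q_out = 48.9 kJ/s

Extent of reaction ξ = 0.385 × 168 = 64.68 mol/min
Reaction term: ξ·ΔH°_rxn = 64.68 × -98.3 = -6358 kJ/min
Sensible, feed 137→25 °C: -3518.6 kJ/min
Outlet flows (mol/min): A 103.32, H₂ 103.32, B 64.68
Sensible, products 25→246 °C: 6942.9 kJ/min
Q = ΔH = -2933.7 kJ/min = -48.895 kW
Heat removed = 48.895 kJ/s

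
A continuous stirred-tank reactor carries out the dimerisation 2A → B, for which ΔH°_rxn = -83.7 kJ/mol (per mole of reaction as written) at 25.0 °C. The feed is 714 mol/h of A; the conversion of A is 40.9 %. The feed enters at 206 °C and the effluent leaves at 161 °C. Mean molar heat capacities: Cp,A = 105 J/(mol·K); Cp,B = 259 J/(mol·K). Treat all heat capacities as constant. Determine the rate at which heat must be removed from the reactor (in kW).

Extent of reaction ξ = 0.409 × 714 / 2 = 146.01 mol/h
Reaction term: ξ·ΔH°_rxn = 146.01 × -83.7 = -12221 kJ/h
Sensible, feed 206→25 °C: -13570 kJ/h
Outlet flows (mol/h): A 421.97, B 146.01
Sensible, products 25→161 °C: 11169 kJ/h
Q = ΔH = -14622 kJ/h = -4.0616 kW
Heat removed = 4.0616 kW

Q_out = 4.06 kW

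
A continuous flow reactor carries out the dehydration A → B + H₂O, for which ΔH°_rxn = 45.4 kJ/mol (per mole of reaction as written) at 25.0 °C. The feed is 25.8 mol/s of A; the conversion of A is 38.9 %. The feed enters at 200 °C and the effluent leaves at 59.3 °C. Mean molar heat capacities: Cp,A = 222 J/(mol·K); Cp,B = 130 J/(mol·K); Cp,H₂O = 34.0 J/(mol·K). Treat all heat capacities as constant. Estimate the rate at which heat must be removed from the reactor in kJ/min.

Q_out = 22200 kJ/min

Extent of reaction ξ = 0.389 × 25.8 = 10.036 mol/s
Reaction term: ξ·ΔH°_rxn = 10.036 × 45.4 = 455.64 kJ/s
Sensible, feed 200→25 °C: -1002.3 kJ/s
Outlet flows (mol/s): A 15.764, B 10.036, H₂O 10.036
Sensible, products 25→59.3 °C: 176.49 kJ/s
Q = ΔH = -370.2 kJ/s = -370.2 kW
Heat removed = 22212 kJ/min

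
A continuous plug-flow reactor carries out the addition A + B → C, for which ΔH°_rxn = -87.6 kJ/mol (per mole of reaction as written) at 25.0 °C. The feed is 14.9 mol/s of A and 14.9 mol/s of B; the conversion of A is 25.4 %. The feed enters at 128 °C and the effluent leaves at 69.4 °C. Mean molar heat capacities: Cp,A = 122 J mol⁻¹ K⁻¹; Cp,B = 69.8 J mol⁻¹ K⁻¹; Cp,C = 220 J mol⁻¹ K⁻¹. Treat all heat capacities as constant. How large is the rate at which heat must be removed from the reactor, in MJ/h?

Q_out = 1780 MJ/h

Extent of reaction ξ = 0.254 × 14.9 = 3.7846 mol/s
Reaction term: ξ·ΔH°_rxn = 3.7846 × -87.6 = -331.53 kJ/s
Sensible, feed 128→25 °C: -294.36 kJ/s
Outlet flows (mol/s): A 11.115, B 11.115, C 3.7846
Sensible, products 25→69.4 °C: 131.63 kJ/s
Q = ΔH = -494.26 kJ/s = -494.26 kW
Heat removed = 1779.3 MJ/h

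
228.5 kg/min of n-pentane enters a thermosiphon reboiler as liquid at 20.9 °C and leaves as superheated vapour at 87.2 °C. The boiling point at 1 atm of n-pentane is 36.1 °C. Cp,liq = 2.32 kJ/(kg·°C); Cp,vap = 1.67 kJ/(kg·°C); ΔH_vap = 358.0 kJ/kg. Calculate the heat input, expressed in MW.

liquid 20.9→36.1 °C: 35.264 kJ/kg
vaporisation at 36.1 °C: 358 kJ/kg
vapour 36.1→87.2 °C: 85.337 kJ/kg
Δh = 35.264 + 358 + 85.337 = 478.6 kJ/kg
Q = ṁ·Δh = 228.5 kg/min × 478.6 kJ/kg = 109360 kJ/min
|Q| = 1822.7 kW = 1.8227 MW

Q = 1.82 MW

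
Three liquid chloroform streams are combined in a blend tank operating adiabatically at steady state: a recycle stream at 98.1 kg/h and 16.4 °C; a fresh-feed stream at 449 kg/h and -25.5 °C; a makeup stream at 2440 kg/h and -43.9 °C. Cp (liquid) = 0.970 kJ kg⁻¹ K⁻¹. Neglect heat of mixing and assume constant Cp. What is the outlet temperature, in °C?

Energy balance with Q = 0: Σ ṁᵢCp,ᵢ(T_out − Tᵢ) = 0
T_out = Σ ṁᵢCp,ᵢTᵢ / Σ ṁᵢCp,ᵢ
      = -113450 / 2897.5 = -39.154 °C

T_out = -39.2 °C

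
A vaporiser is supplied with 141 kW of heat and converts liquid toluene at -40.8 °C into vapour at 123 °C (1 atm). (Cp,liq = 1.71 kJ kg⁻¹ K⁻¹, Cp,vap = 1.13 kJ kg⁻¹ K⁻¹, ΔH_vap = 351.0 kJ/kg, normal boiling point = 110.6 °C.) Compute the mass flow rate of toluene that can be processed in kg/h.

Δh = 1.71×(110.6−-40.8) + 351.0 + 1.13×(123−110.6) = 623.91 kJ/kg
Q = 141 kW = 141 kJ/s = 507600 kJ/h
ṁ = Q/Δh = 507600 / 623.91 = 813.58 kg/h

ṁ = 814 kg/h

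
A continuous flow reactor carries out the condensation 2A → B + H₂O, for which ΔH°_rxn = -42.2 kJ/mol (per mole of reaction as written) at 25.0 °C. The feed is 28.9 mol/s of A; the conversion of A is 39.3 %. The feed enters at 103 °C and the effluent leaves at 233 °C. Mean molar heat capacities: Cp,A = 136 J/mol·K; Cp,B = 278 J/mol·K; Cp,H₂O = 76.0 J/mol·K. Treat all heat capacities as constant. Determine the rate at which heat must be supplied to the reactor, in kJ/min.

Extent of reaction ξ = 0.393 × 28.9 / 2 = 5.6788 mol/s
Reaction term: ξ·ΔH°_rxn = 5.6788 × -42.2 = -239.65 kJ/s
Sensible, feed 103→25 °C: -306.57 kJ/s
Outlet flows (mol/s): A 17.542, B 5.6788, H₂O 5.6788
Sensible, products 25→233 °C: 914.38 kJ/s
Q = ΔH = 368.16 kJ/s = 368.16 kW
Heat supplied = 22090 kJ/min

Q_in = 22100 kJ/min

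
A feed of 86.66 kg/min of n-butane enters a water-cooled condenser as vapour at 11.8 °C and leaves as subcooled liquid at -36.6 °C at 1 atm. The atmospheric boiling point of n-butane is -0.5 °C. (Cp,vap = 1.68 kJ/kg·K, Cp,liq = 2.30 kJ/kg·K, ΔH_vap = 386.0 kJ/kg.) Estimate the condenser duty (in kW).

vapour 11.8→-0.5 °C: -20.664 kJ/kg
condensation at -0.5 °C: -386 kJ/kg
liquid -0.5→-36.6 °C: -83.03 kJ/kg
Δh = -20.664 + -386 + -83.03 = -489.69 kJ/kg
Q = ṁ·Δh = 86.66 kg/min × -489.69 kJ/kg = -42437 kJ/min
|Q| = 707.28 kW

Q_c = 707 kW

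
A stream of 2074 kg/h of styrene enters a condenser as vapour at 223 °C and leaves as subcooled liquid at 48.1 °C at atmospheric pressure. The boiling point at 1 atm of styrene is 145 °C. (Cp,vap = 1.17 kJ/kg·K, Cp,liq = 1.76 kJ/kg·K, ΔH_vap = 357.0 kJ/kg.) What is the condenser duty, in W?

Q_c = 356000 W

vapour 223→145 °C: -91.26 kJ/kg
condensation at 145 °C: -357 kJ/kg
liquid 145→48.1 °C: -170.54 kJ/kg
Δh = -91.26 + -357 + -170.54 = -618.8 kJ/kg
Q = ṁ·Δh = 2074 kg/h × -618.8 kJ/kg = -1.2834e+06 kJ/h
|Q| = 356.5 kW = 356500 W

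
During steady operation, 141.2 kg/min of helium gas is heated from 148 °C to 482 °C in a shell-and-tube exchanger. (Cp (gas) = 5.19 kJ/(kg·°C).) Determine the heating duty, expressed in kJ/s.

Q = ṁ·Cp·ΔT = 141.2 × 5.19 × (482 − 148) = 244760 kJ/min
Converting: 244760 / 60 s = 4079.4 kW

Q = 4080 kJ/s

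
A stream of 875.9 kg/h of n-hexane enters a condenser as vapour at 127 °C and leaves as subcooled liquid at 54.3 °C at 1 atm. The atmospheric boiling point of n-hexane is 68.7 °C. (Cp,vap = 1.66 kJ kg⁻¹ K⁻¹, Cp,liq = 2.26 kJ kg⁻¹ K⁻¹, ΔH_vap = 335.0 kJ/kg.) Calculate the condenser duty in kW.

vapour 127→68.7 °C: -96.778 kJ/kg
condensation at 68.7 °C: -335 kJ/kg
liquid 68.7→54.3 °C: -32.544 kJ/kg
Δh = -96.778 + -335 + -32.544 = -464.32 kJ/kg
Q = ṁ·Δh = 875.9 kg/h × -464.32 kJ/kg = -406700 kJ/h
|Q| = 112.97 kW

Q_c = 113 kW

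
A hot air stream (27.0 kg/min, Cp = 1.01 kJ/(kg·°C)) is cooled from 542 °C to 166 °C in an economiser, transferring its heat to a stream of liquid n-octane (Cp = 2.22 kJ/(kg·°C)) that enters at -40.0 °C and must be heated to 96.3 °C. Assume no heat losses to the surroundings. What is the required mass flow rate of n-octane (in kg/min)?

Heat released by hot stream: Q = 27.0 × 1.01 × (542 − 166) = 10254 kJ/min
Energy balance on cold side (adiabatic exchanger): Q = ṁ_c·Cp_c·(T_c,out − T_c,in)
ṁ_c = 10254 / [2.22 × (96.3 − -40.0)] = 33.886 kg/min

ṁ_c = 33.9 kg/min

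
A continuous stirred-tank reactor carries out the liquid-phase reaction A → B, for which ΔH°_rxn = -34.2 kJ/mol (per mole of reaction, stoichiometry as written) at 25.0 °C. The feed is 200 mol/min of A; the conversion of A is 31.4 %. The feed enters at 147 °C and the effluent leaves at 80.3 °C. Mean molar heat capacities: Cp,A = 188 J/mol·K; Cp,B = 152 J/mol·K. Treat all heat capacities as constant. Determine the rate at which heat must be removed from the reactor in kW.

Q_out = 79.7 kW

Extent of reaction ξ = 0.314 × 200 = 62.8 mol/min
Reaction term: ξ·ΔH°_rxn = 62.8 × -34.2 = -2147.8 kJ/min
Sensible, feed 147→25 °C: -4587.2 kJ/min
Outlet flows (mol/min): A 137.2, B 62.8
Sensible, products 25→80.3 °C: 1954.3 kJ/min
Q = ΔH = -4780.7 kJ/min = -79.678 kW
Heat removed = 79.678 kW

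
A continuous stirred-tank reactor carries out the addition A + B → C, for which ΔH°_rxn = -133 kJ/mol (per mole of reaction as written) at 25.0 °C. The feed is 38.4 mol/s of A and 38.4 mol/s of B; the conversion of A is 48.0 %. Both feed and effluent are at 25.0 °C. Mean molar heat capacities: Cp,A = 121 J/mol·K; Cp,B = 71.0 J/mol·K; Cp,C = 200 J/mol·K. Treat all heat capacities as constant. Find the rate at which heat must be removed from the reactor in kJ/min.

Q_out = 147000 kJ/min

Extent of reaction ξ = 0.480 × 38.4 = 18.432 mol/s
Reaction term: ξ·ΔH°_rxn = 18.432 × -133 = -2451.5 kJ/s
Q = ΔH = -2451.5 kJ/s = -2451.5 kW
Heat removed = 147090 kJ/min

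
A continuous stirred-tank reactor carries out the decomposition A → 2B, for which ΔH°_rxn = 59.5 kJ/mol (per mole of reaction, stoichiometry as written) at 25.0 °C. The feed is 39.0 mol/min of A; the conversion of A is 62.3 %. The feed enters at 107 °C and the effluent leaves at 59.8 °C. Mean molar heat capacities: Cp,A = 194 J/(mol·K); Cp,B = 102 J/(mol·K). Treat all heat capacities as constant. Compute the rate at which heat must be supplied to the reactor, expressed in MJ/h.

Extent of reaction ξ = 0.623 × 39.0 = 24.297 mol/min
Reaction term: ξ·ΔH°_rxn = 24.297 × 59.5 = 1445.7 kJ/min
Sensible, feed 107→25 °C: -620.41 kJ/min
Outlet flows (mol/min): A 14.703, B 48.594
Sensible, products 25→59.8 °C: 271.75 kJ/min
Q = ΔH = 1097 kJ/min = 18.284 kW
Heat supplied = 65.821 MJ/h

Q_in = 65.8 MJ/h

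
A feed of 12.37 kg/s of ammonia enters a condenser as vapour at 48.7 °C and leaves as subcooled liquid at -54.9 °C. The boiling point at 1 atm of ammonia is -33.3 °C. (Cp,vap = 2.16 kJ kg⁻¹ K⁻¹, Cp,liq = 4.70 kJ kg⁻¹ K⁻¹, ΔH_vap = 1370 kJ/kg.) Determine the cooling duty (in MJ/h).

vapour 48.7→-33.3 °C: -177.12 kJ/kg
condensation at -33.3 °C: -1370 kJ/kg
liquid -33.3→-54.9 °C: -101.52 kJ/kg
Δh = -177.12 + -1370 + -101.52 = -1648.6 kJ/kg
Q = ṁ·Δh = 12.37 kg/s × -1648.6 kJ/kg = -20394 kJ/s
|Q| = 20394 kW = 73417 MJ/h

Q_c = 73400 MJ/h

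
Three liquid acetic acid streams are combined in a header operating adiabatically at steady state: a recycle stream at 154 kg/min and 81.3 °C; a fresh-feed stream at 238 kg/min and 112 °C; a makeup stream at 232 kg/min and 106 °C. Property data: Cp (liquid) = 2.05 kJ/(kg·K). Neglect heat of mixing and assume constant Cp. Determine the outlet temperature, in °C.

No heat crosses the boundary, so H_out = H_in.
T_out = Σ ṁᵢCp,ᵢTᵢ / Σ ṁᵢCp,ᵢ
      = 130720 / 1279.2 = 102.19 °C

T_out = 102 °C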